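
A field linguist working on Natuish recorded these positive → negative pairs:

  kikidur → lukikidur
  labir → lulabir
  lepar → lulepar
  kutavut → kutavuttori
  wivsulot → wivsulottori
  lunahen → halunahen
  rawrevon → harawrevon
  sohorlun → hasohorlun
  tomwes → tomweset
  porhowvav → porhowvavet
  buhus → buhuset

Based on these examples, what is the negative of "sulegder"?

lusulegder

kikidur and kutavut both have last vowel 'u' yet inflect differently (lukikidur, kutavuttori), so the last vowel is not what conditions the rule; the final letter is.
"sulegder" ends in -r. The stems ending in -r (kikidur → lukikidur, labir → lulabir, lepar → lulepar) add the prefix lu-.
So sulegder → lusulegder.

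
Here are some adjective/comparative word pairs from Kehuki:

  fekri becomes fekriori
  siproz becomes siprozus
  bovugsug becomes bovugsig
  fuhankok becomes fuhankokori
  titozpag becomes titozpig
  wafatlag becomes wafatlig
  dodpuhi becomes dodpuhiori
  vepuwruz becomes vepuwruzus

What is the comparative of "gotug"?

vepuwruz and bovugsug both have last vowel 'u' yet inflect differently (vepuwruzus, bovugsig), so the last vowel is not what conditions the rule; the final letter is.
"gotug" ends in -g. The stems ending in -g (bovugsug → bovugsig, titozpag → titozpig, wafatlag → wafatlig) change the last vowel to 'i'.
So gotug → gotig.

gotig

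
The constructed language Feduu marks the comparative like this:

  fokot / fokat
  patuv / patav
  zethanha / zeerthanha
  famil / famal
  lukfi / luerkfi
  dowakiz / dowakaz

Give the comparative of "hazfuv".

famil and lukfi both have last vowel 'i' yet inflect differently (famal, luerkfi), so the last vowel is not what conditions the rule; whether the stem ends in a vowel or a consonant is.
"hazfuv" ends in a consonant. The stems ending in a consonant (famil → famal, dowakiz → dowakaz, fokot → fokat) change the last vowel to 'a'.
The other pattern: stems ending in a vowel insert -er- after the first vowel.
So hazfuv → hazfav.

hazfav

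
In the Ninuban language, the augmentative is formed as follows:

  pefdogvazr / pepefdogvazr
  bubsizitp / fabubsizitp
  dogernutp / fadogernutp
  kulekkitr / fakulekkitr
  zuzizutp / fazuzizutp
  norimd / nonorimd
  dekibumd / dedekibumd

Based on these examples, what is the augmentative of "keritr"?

kulekkitr and pefdogvazr both end in -r yet inflect differently (fakulekkitr, pepefdogvazr), so the final letter is not what conditions the rule; the second-to-last letter is.
"keritr" has second-to-last letter 't'. The stems whose second-to-last letter is 't' (bubsizitp → fabubsizitp, dogernutp → fadogernutp, kulekkitr → fakulekkitr) add the prefix fa-.
So keritr → fakeritr.

fakeritr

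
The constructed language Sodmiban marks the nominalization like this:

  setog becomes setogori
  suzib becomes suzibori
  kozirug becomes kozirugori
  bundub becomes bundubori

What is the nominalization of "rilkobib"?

Every pair shown (setog → setogori, suzib → suzibori, kozirug → kozirugori, …) follows the same rule: add -ori.
So rilkobib → rilkobibori.

rilkobibori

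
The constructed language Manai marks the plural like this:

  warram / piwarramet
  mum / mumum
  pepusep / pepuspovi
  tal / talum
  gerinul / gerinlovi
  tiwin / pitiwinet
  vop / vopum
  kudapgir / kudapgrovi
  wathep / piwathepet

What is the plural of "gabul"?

vop and wathep both end in -p yet inflect differently (vopum, piwathepet), so the final letter is not what conditions the rule; the number of vowels is.
"gabul" has 2 vowels. The stems with 2 vowels (tiwin → pitiwinet, wathep → piwathepet, warram → piwarramet) add pi- … -et around the stem.
So gabul → pigabulet.

pigabulet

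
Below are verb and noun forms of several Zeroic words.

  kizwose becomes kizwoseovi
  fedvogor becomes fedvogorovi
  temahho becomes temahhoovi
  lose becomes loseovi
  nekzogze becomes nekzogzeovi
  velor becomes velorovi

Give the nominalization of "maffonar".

Every pair shown (kizwose → kizwoseovi, fedvogor → fedvogorovi, temahho → temahhoovi, …) follows the same rule: add -ovi.
So maffonar → maffonarovi.

maffonarovi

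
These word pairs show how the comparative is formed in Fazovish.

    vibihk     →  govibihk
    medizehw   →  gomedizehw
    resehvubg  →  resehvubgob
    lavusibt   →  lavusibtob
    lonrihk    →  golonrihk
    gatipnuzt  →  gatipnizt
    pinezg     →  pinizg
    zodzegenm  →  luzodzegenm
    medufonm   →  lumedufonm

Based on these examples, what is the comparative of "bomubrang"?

resehvubg and pinezg both end in -g yet inflect differently (resehvubgob, pinizg), so the final letter is not what conditions the rule; the second-to-last letter is.
"bomubrang" has second-to-last letter 'n'. The stems whose second-to-last letter is 'n' (zodzegenm → luzodzegenm, medufonm → lumedufonm) add the prefix lu-.
The other patterns: stems whose second-to-last letter is 'b' add -ob; stems whose second-to-last letter is 'z' change the last vowel to 'i'; stems whose second-to-last letter is 'h' add the prefix go-.
So bomubrang → lubomubrang.

lubomubrang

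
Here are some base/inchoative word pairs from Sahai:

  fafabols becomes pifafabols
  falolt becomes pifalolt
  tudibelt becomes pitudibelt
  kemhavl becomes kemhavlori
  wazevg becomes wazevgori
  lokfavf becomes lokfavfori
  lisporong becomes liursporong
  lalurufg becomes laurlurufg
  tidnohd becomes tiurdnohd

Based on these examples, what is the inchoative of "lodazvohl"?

lourdazvohl

"lodazvohl" has second-to-last letter 'h'. The one such stem in the data (tidnohd → tiurdnohd) inserts -ur- after the first vowel (as do lisporong, lalurufg), so the same rule applies.
So lodazvohl → lourdazvohl.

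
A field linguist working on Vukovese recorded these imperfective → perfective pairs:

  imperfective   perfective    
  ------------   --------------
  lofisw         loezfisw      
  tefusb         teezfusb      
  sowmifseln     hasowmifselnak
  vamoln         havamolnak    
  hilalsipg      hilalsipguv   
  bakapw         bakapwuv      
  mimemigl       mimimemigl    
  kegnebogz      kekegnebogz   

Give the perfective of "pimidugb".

pipimidugb

lofisw and bakapw both end in -w yet inflect differently (loezfisw, bakapwuv), so the final letter is not what conditions the rule; the second-to-last letter is.
"pimidugb" has second-to-last letter 'g'. The stems whose second-to-last letter is 'g' (mimemigl → mimimemigl, kegnebogz → kekegnebogz) repeat the first consonant+vowel as a prefix.
The other patterns: stems whose second-to-last letter is 's' insert -ez- after the first vowel; stems whose second-to-last letter is 'l' add ha- … -ak around the stem; stems whose second-to-last letter is 'p' add -uv.
So pimidugb → pipimidugb.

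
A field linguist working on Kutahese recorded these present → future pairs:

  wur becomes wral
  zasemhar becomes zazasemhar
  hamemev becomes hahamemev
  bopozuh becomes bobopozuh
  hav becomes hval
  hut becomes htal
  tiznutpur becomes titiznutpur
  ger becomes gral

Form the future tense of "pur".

pral

wur and zasemhar both end in -r yet inflect differently (wral, zazasemhar), so the final letter is not what conditions the rule; the number of vowels is.
"pur" has 1 vowel. The stems with 1 vowel (hav → hval, hut → htal, wur → wral) delete the last vowel and add -al.
So pur → pral.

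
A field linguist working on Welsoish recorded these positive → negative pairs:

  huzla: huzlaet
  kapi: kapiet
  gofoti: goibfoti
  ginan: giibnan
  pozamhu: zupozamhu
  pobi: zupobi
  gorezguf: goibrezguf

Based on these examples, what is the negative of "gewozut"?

geibwozut

kapi and gofoti both end in -i yet inflect differently (kapiet, goibfoti), so the final letter is not what conditions the rule; the first letter is.
"gewozut" begins with g-. The stems beginning with g- (gofoti → goibfoti, gorezguf → goibrezguf, ginan → giibnan) insert -ib- after the first vowel.
The other patterns: stems beginning with h- or k- add -et; stems beginning with p- add the prefix zu-.
So gewozut → geibwozut.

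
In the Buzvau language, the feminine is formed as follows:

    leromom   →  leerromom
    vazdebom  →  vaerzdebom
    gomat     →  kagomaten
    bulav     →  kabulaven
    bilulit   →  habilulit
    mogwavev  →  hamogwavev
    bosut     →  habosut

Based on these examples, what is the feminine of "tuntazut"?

hatuntazut

gomat and bilulit both end in -t yet inflect differently (kagomaten, habilulit), so the final letter is not what conditions the rule; the last vowel is.
"tuntazut" has last vowel 'u'. The one such stem in the data (bosut → habosut) adds the prefix ha-, so the same rule applies.
The other patterns: stems whose last vowel is 'o' insert -er- after the first vowel; stems whose last vowel is 'a' add ka- … -en around the stem.
So tuntazut → hatuntazut.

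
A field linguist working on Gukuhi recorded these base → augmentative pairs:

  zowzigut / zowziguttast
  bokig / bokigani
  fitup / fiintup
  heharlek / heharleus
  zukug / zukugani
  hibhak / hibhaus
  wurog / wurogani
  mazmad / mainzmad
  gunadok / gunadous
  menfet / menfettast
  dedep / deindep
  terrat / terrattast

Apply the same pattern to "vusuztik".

vusuztius

hibhak and terrat both have last vowel 'a' yet inflect differently (hibhaus, terrattast), so the last vowel is not what conditions the rule; the final letter is.
"vusuztik" ends in -k. The stems ending in -k (hibhak → hibhaus, heharlek → heharleus, gunadok → gunadous) drop the final letter and add -us.
The other patterns: stems ending in -t double the final consonant and add -ast; stems ending in -g add -ani; stems ending in -d or -p insert -in- after the first vowel.
So vusuztik → vusuztius.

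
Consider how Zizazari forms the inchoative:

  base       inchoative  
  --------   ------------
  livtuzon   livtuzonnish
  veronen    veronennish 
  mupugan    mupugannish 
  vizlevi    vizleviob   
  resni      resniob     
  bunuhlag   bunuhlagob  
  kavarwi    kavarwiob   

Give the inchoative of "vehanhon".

mupugan and bunuhlag both have last vowel 'a' yet inflect differently (mupugannish, bunuhlagob), so the last vowel is not what conditions the rule; the final letter is.
"vehanhon" ends in -n. The stems ending in -n (livtuzon → livtuzonnish, veronen → veronennish, mupugan → mupugannish) double the final consonant and add -ish.
The other pattern: stems ending in -g or -i add -ob.
So vehanhon → vehanhonnish.

vehanhonnish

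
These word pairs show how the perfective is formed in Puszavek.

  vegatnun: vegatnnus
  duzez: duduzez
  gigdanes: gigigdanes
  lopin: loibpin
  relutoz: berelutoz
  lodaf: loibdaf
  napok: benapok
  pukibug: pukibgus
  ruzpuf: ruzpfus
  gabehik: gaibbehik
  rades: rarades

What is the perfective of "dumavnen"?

duzez and relutoz both end in -z yet inflect differently (duduzez, berelutoz), so the final letter is not what conditions the rule; the last vowel is.
"dumavnen" has last vowel 'e'. The stems whose last vowel is 'e' (gigdanes → gigigdanes, rades → rarades, duzez → duduzez) repeat the first consonant+vowel as a prefix.
The other patterns: stems whose last vowel is 'o' add the prefix be-; stems whose last vowel is 'u' delete the last vowel and add -us; stems whose last vowel is 'a' or 'i' insert -ib- after the first vowel.
So dumavnen → dudumavnen.

dudumavnen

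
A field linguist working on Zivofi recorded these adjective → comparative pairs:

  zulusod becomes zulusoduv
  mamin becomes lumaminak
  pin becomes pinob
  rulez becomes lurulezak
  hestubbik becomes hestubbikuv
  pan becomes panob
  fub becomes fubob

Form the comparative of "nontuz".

lunontuzak

pin and mamin both end in -n yet inflect differently (pinob, lumaminak), so the final letter is not what conditions the rule; the number of vowels is.
"nontuz" has 2 vowels. The stems with 2 vowels (mamin → lumaminak, rulez → lurulezak) add lu- … -ak around the stem.
The other patterns: stems with 1 vowel add -ob; stems with 3 vowels add -uv.
So nontuz → lunontuzak.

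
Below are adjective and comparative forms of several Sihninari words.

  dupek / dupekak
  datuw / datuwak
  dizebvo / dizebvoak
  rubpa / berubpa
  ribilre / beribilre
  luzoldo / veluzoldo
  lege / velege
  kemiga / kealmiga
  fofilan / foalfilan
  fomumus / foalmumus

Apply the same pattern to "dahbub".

dahbubak

"dahbub" begins with d-. The stems beginning with d- (dupek → dupekak, datuw → datuwak, dizebvo → dizebvoak) add -ak.
So dahbub → dahbubak.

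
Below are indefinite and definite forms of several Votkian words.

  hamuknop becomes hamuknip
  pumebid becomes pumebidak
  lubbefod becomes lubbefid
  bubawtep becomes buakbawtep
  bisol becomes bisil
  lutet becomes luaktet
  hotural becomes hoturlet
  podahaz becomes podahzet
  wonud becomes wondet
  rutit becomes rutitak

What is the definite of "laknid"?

laknidak

"laknid" has last vowel 'i'. The stems whose last vowel is 'i' (pumebid → pumebidak, rutit → rutitak) add -ak.
So laknid → laknidak.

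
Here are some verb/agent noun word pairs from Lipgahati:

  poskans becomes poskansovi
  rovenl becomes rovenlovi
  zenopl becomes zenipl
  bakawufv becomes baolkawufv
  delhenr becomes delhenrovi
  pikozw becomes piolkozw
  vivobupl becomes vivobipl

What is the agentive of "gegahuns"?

zenopl and rovenl both end in -l yet inflect differently (zenipl, rovenlovi), so the final letter is not what conditions the rule; the second-to-last letter is.
"gegahuns" has second-to-last letter 'n'. The stems whose second-to-last letter is 'n' (delhenr → delhenrovi, poskans → poskansovi, rovenl → rovenlovi) add -ovi.
So gegahuns → gegahunsovi.

gegahunsovi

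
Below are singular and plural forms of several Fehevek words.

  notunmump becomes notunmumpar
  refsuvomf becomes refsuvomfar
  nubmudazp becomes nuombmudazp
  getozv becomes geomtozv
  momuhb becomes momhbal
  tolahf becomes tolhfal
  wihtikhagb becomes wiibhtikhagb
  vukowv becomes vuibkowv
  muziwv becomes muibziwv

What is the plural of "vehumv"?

vehumvar

notunmump and nubmudazp both end in -p yet inflect differently (notunmumpar, nuombmudazp), so the final letter is not what conditions the rule; the second-to-last letter is.
"vehumv" has second-to-last letter 'm'. The stems whose second-to-last letter is 'm' (notunmump → notunmumpar, refsuvomf → refsuvomfar) add -ar.
The other patterns: stems whose second-to-last letter is 'z' insert -om- after the first vowel; stems whose second-to-last letter is 'h' delete the last vowel and add -al; stems whose second-to-last letter is 'g' or 'w' insert -ib- after the first vowel.
So vehumv → vehumvar.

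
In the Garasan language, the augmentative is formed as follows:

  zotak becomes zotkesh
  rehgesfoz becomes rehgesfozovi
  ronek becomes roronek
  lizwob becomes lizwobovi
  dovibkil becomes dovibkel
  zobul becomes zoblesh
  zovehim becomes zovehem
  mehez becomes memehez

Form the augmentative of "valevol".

valevolovi

mehez and rehgesfoz both end in -z yet inflect differently (memehez, rehgesfozovi), so the final letter is not what conditions the rule; the last vowel is.
"valevol" has last vowel 'o'. The stems whose last vowel is 'o' (rehgesfoz → rehgesfozovi, lizwob → lizwobovi) add -ovi.
The other patterns: stems whose last vowel is 'i' change the last vowel to 'e'; stems whose last vowel is 'e' repeat the first consonant+vowel as a prefix; stems whose last vowel is 'a' or 'u' delete the last vowel and add -esh.
So valevol → valevolovi.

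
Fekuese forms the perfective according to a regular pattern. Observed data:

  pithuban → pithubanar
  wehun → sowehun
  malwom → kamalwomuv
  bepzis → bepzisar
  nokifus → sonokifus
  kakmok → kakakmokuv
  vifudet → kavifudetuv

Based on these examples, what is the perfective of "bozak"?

bozakar

bepzis and nokifus both end in -s yet inflect differently (bepzisar, sonokifus), so the final letter is not what conditions the rule; the last vowel is.
"bozak" has last vowel 'a'. The one such stem in the data (pithuban → pithubanar) adds -ar, so the same rule applies.
So bozak → bozakar.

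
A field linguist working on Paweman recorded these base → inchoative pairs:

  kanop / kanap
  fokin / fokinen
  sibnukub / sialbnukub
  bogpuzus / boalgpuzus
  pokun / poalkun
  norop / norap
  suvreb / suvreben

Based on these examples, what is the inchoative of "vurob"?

vurab

"vurob" has last vowel 'o'. The stems whose last vowel is 'o' (norop → norap, kanop → kanap) change the last vowel to 'a'.
The other patterns: stems whose last vowel is 'u' insert -al- after the first vowel; stems whose last vowel is 'e' or 'i' add -en.
So vurob → vurab.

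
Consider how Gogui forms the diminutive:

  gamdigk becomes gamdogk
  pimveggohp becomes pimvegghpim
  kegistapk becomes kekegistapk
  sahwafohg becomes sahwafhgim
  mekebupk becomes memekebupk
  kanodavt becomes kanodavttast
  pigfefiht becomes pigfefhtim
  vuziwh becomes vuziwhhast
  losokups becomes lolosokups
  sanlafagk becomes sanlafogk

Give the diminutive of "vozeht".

vozhtim

sanlafagk and mekebupk both end in -k yet inflect differently (sanlafogk, memekebupk), so the final letter is not what conditions the rule; the second-to-last letter is.
"vozeht" has second-to-last letter 'h'. The stems whose second-to-last letter is 'h' (pigfefiht → pigfefhtim, sahwafohg → sahwafhgim, pimveggohp → pimvegghpim) delete the last vowel and add -im.
The other patterns: stems whose second-to-last letter is 'g' change the last vowel to 'o'; stems whose second-to-last letter is 'p' repeat the first consonant+vowel as a prefix; stems whose second-to-last letter is 'v' or 'w' double the final consonant and add -ast.
So vozeht → vozhtim.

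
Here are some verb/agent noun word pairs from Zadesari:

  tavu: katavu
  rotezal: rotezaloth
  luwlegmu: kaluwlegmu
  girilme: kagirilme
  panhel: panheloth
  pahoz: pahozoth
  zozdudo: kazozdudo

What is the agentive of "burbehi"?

panhel and girilme both have last vowel 'e' yet inflect differently (panheloth, kagirilme), so the last vowel is not what conditions the rule; whether the stem ends in a vowel or a consonant is.
"burbehi" ends in a vowel. The stems ending in a vowel (tavu → katavu, girilme → kagirilme, luwlegmu → kaluwlegmu) add the prefix ka-.
The other pattern: stems ending in a consonant add -oth.
So burbehi → kaburbehi.

kaburbehi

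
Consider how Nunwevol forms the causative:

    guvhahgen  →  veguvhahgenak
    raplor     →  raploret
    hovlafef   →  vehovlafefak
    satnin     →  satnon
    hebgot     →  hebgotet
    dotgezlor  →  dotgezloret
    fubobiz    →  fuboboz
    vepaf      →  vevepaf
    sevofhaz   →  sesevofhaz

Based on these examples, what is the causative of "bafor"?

vepaf and hovlafef both end in -f yet inflect differently (vevepaf, vehovlafefak), so the final letter is not what conditions the rule; the last vowel is.
"bafor" has last vowel 'o'. The stems whose last vowel is 'o' (hebgot → hebgotet, raplor → raploret, dotgezlor → dotgezloret) add -et.
The other patterns: stems whose last vowel is 'a' repeat the first consonant+vowel as a prefix; stems whose last vowel is 'e' add ve- … -ak around the stem; stems whose last vowel is 'i' change the last vowel to 'o'.
So bafor → baforet.

baforet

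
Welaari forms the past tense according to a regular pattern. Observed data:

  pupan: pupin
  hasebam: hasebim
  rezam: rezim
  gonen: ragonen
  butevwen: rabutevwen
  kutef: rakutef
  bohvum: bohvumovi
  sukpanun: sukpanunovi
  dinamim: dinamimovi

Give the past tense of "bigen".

pupan and gonen both end in -n yet inflect differently (pupin, ragonen), so the final letter is not what conditions the rule; the last vowel is.
"bigen" has last vowel 'e'. The stems whose last vowel is 'e' (gonen → ragonen, butevwen → rabutevwen, kutef → rakutef) add the prefix ra-.
So bigen → rabigen.

rabigen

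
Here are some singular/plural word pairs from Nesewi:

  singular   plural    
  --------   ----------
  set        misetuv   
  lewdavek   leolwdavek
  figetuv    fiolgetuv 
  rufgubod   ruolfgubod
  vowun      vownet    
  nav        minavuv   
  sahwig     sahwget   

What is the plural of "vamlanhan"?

nav and figetuv both end in -v yet inflect differently (minavuv, fiolgetuv), so the final letter is not what conditions the rule; the number of vowels is.
"vamlanhan" has 3 vowels. The stems with 3 vowels (figetuv → fiolgetuv, lewdavek → leolwdavek, rufgubod → ruolfgubod) insert -ol- after the first vowel.
So vamlanhan → vaolmlanhan.

vaolmlanhan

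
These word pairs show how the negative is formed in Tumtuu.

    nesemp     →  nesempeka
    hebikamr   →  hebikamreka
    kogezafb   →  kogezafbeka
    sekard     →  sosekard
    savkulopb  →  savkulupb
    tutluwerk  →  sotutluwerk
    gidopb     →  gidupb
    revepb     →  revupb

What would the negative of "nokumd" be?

nokumdeka

revepb and kogezafb both end in -b yet inflect differently (revupb, kogezafbeka), so the final letter is not what conditions the rule; the second-to-last letter is.
"nokumd" has second-to-last letter 'm'. The stems whose second-to-last letter is 'm' (nesemp → nesempeka, hebikamr → hebikamreka) add -eka.
So nokumd → nokumdeka.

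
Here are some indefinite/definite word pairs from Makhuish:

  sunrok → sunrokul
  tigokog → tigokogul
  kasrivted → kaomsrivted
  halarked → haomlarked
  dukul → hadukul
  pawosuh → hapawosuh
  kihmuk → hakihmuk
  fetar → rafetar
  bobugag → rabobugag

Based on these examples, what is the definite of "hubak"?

sunrok and kihmuk both end in -k yet inflect differently (sunrokul, hakihmuk), so the final letter is not what conditions the rule; the last vowel is.
"hubak" has last vowel 'a'. The stems whose last vowel is 'a' (fetar → rafetar, bobugag → rabobugag) add the prefix ra-.
So hubak → rahubak.

rahubak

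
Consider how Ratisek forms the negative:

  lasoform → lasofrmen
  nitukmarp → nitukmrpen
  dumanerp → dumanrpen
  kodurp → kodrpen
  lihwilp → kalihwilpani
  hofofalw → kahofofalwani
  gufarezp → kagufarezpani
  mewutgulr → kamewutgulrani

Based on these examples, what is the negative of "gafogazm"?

kagafogazmani

nitukmarp and lihwilp both end in -p yet inflect differently (nitukmrpen, kalihwilpani), so the final letter is not what conditions the rule; the second-to-last letter is.
"gafogazm" has second-to-last letter 'z'. The one such stem in the data (gufarezp → kagufarezpani) adds ka- … -ani around the stem, so the same rule applies.
So gafogazm → kagafogazmani.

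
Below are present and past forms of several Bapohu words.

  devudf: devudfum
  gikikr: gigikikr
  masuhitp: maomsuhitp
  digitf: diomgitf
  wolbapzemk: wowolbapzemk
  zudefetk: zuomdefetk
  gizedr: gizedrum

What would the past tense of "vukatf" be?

"vukatf" has second-to-last letter 't'. The stems whose second-to-last letter is 't' (masuhitp → maomsuhitp, digitf → diomgitf, zudefetk → zuomdefetk) insert -om- after the first vowel.
The other patterns: stems whose second-to-last letter is 'd' add -um; stems whose second-to-last letter is 'k' or 'm' repeat the first consonant+vowel as a prefix.
So vukatf → vuomkatf.

vuomkatf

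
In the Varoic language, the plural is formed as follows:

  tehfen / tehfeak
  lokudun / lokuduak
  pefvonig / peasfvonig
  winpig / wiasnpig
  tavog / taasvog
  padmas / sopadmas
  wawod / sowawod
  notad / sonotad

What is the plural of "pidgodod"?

tavog and wawod both have last vowel 'o' yet inflect differently (taasvog, sowawod), so the last vowel is not what conditions the rule; the final letter is.
"pidgodod" ends in -d. The stems ending in -d (wawod → sowawod, notad → sonotad) add the prefix so-.
So pidgodod → sopidgodod.

sopidgodod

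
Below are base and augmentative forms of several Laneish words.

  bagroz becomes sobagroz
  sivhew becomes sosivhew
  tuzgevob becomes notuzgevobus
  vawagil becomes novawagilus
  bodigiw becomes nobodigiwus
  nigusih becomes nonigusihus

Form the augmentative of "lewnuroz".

nolewnurozus

sivhew and bodigiw both end in -w yet inflect differently (sosivhew, nobodigiwus), so the final letter is not what conditions the rule; the number of vowels is.
"lewnuroz" has 3 vowels. The stems with 3 vowels (tuzgevob → notuzgevobus, vawagil → novawagilus, bodigiw → nobodigiwus) add no- … -us around the stem.
So lewnuroz → nolewnurozus.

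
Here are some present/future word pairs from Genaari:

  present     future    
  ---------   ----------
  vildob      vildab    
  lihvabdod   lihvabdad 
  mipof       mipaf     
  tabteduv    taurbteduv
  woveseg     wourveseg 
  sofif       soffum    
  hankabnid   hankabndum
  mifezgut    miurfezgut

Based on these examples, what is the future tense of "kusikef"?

kuursikef

lihvabdod and hankabnid both end in -d yet inflect differently (lihvabdad, hankabndum), so the final letter is not what conditions the rule; the last vowel is.
"kusikef" has last vowel 'e'. The one such stem in the data (woveseg → wourveseg) inserts -ur- after the first vowel (as do tabteduv, mifezgut), so the same rule applies.
The other patterns: stems whose last vowel is 'o' change the last vowel to 'a'; stems whose last vowel is 'i' delete the last vowel and add -um.
So kusikef → kuursikef.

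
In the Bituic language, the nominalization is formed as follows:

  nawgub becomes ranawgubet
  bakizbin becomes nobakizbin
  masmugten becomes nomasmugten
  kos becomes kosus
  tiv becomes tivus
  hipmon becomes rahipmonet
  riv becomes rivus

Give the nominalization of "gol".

hipmon and bakizbin both end in -n yet inflect differently (rahipmonet, nobakizbin), so the final letter is not what conditions the rule; the number of vowels is.
"gol" has 1 vowel. The stems with 1 vowel (riv → rivus, tiv → tivus, kos → kosus) add -us.
The other patterns: stems with 2 vowels add ra- … -et around the stem; stems with 3 vowels add the prefix no-.
So gol → golus.

golus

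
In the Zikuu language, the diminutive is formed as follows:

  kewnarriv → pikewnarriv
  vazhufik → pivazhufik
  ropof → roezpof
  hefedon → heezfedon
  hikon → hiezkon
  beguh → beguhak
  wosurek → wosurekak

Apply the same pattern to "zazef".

zazefak

vazhufik and wosurek both end in -k yet inflect differently (pivazhufik, wosurekak), so the final letter is not what conditions the rule; the last vowel is.
"zazef" has last vowel 'e'. The one such stem in the data (wosurek → wosurekak) adds -ak, so the same rule applies.
The other patterns: stems whose last vowel is 'i' add the prefix pi-; stems whose last vowel is 'o' insert -ez- after the first vowel.
So zazef → zazefak.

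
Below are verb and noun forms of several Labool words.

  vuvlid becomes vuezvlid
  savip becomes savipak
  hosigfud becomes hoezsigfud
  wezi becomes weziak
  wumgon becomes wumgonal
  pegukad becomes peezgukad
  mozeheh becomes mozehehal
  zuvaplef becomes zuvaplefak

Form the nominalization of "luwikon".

luwikonal

"luwikon" ends in -n. The one such stem in the data (wumgon → wumgonal) adds -al, so the same rule applies.
So luwikon → luwikonal.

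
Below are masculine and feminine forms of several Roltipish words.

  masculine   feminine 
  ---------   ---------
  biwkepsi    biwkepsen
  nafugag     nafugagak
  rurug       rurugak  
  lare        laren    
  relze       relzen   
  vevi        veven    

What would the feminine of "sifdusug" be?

sifdusugak

relze and rurug both begin with r- yet inflect differently (relzen, rurugak), so the first letter is not what conditions the rule; whether the stem ends in a vowel or a consonant is.
"sifdusug" ends in a consonant. The stems ending in a consonant (nafugag → nafugagak, rurug → rurugak) add -ak.
The other pattern: stems ending in a vowel drop the final letter and add -en.
So sifdusug → sifdusugak.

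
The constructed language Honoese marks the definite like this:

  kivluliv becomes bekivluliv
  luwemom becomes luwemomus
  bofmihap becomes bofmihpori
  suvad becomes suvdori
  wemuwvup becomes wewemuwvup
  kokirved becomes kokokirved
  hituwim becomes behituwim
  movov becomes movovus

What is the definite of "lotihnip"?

belotihnip

"lotihnip" has last vowel 'i'. The stems whose last vowel is 'i' (kivluliv → bekivluliv, hituwim → behituwim) add the prefix be-.
The other patterns: stems whose last vowel is 'o' add -us; stems whose last vowel is 'e' or 'u' repeat the first consonant+vowel as a prefix; stems whose last vowel is 'a' delete the last vowel and add -ori.
So lotihnip → belotihnip.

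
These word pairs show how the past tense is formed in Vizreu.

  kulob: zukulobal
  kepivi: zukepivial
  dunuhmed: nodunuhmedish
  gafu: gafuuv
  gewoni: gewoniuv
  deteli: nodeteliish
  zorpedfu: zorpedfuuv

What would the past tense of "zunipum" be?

zunipumuv

kepivi and deteli both end in -i yet inflect differently (zukepivial, nodeteliish), so the final letter is not what conditions the rule; the first letter is.
"zunipum" begins with z-. The one such stem in the data (zorpedfu → zorpedfuuv) adds -uv, so the same rule applies.
The other patterns: stems beginning with k- add zu- … -al around the stem; stems beginning with d- add no- … -ish around the stem.
So zunipum → zunipumuv.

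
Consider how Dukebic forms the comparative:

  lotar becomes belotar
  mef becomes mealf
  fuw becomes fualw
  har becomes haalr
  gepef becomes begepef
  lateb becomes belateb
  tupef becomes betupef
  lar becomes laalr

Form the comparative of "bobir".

mef and tupef both end in -f yet inflect differently (mealf, betupef), so the final letter is not what conditions the rule; the number of vowels is.
"bobir" has 2 vowels. The stems with 2 vowels (tupef → betupef, lateb → belateb, gepef → begepef) add the prefix be-.
So bobir → bebobir.

bebobir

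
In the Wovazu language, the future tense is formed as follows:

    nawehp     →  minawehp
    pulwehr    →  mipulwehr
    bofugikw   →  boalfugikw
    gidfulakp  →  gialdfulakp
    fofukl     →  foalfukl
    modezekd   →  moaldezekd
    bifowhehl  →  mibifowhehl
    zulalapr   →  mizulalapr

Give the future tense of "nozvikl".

noalzvikl

gidfulakp and nawehp both end in -p yet inflect differently (gialdfulakp, minawehp), so the final letter is not what conditions the rule; the second-to-last letter is.
"nozvikl" has second-to-last letter 'k'. The stems whose second-to-last letter is 'k' (modezekd → moaldezekd, bofugikw → boalfugikw, fofukl → foalfukl) insert -al- after the first vowel.
The other pattern: stems whose second-to-last letter is 'h' or 'p' add the prefix mi-.
So nozvikl → noalzvikl.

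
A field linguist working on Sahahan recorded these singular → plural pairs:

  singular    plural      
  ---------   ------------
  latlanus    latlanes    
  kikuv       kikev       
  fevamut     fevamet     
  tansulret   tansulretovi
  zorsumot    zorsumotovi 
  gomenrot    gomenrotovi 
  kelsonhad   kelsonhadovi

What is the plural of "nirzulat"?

fevamut and tansulret both end in -t yet inflect differently (fevamet, tansulretovi), so the final letter is not what conditions the rule; the last vowel is.
"nirzulat" has last vowel 'a'. The one such stem in the data (kelsonhad → kelsonhadovi) adds -ovi, so the same rule applies.
The other pattern: stems whose last vowel is 'u' change the last vowel to 'e'.
So nirzulat → nirzulatovi.

nirzulatovi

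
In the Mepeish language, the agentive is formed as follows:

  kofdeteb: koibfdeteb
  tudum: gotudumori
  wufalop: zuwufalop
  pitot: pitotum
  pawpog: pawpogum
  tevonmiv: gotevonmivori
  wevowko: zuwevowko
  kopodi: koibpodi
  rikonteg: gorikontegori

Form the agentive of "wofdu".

zuwofdu

"wofdu" begins with w-. The stems beginning with w- (wufalop → zuwufalop, wevowko → zuwevowko) add the prefix zu-.
So wofdu → zuwofdu.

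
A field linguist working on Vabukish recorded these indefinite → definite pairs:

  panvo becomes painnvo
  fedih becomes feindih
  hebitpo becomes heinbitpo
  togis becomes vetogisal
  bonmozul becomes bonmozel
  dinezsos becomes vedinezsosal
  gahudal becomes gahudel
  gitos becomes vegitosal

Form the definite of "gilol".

gitos and panvo both have last vowel 'o' yet inflect differently (vegitosal, painnvo), so the last vowel is not what conditions the rule; the final letter is.
"gilol" ends in -l. The stems ending in -l (gahudal → gahudel, bonmozul → bonmozel) change the last vowel to 'e'.
So gilol → gilel.

gilel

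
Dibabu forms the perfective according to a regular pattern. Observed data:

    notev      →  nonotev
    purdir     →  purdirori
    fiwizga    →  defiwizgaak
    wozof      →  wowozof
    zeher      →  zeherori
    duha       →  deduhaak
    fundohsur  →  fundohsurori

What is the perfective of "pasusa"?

"pasusa" ends in -a. The stems ending in -a (fiwizga → defiwizgaak, duha → deduhaak) add de- … -ak around the stem.
The other patterns: stems ending in -r add -ori; stems ending in -f or -v repeat the first consonant+vowel as a prefix.
So pasusa → depasusaak.

depasusaak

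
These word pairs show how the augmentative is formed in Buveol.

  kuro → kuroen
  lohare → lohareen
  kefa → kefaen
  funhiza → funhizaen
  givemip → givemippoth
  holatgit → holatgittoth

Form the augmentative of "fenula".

fenulaen

"fenula" ends in a vowel. The stems ending in a vowel (kuro → kuroen, lohare → lohareen, kefa → kefaen) add -en.
The other pattern: stems ending in a consonant double the final consonant and add -oth.
So fenula → fenulaen.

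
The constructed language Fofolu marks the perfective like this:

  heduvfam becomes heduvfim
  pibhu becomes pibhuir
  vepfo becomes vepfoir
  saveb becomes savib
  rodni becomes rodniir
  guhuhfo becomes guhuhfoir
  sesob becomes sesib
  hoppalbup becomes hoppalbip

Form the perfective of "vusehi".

sesob and vepfo both have last vowel 'o' yet inflect differently (sesib, vepfoir), so the last vowel is not what conditions the rule; whether the stem ends in a vowel or a consonant is.
"vusehi" ends in a vowel. The stems ending in a vowel (vepfo → vepfoir, guhuhfo → guhuhfoir, rodni → rodniir) add -ir.
The other pattern: stems ending in a consonant change the last vowel to 'i'.
So vusehi → vusehiir.

vusehiir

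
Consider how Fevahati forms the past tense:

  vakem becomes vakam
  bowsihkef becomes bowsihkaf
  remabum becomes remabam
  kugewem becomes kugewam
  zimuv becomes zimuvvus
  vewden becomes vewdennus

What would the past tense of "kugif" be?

"kugif" ends in -f. The one such stem in the data (bowsihkef → bowsihkaf) changes the last vowel to 'a' (as do vakem, remabum), so the same rule applies.
The other pattern: stems ending in -n or -v double the final consonant and add -us.
So kugif → kugaf.

kugaf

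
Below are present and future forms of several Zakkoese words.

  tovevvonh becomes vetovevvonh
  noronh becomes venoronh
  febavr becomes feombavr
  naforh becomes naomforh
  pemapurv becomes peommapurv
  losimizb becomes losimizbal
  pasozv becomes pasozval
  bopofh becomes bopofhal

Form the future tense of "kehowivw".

"kehowivw" has second-to-last letter 'v'. The one such stem in the data (febavr → feombavr) inserts -om- after the first vowel (as do naforh, pemapurv), so the same rule applies.
So kehowivw → keomhowivw.

keomhowivw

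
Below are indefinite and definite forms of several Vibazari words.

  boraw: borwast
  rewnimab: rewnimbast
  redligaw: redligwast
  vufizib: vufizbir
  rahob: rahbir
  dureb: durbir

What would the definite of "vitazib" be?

rewnimab and vufizib both end in -b yet inflect differently (rewnimbast, vufizbir), so the final letter is not what conditions the rule; the last vowel is.
"vitazib" has last vowel 'i'. The one such stem in the data (vufizib → vufizbir) deletes the last vowel and adds -ir (as do rahob, dureb), so the same rule applies.
The other pattern: stems whose last vowel is 'a' delete the last vowel and add -ast.
So vitazib → vitazbir.

vitazbir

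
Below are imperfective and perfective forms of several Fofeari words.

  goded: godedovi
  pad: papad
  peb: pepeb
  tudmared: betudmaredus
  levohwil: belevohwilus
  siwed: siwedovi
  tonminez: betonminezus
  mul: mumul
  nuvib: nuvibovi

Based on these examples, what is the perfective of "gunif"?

gunifovi

peb and nuvib both end in -b yet inflect differently (pepeb, nuvibovi), so the final letter is not what conditions the rule; the number of vowels is.
"gunif" has 2 vowels. The stems with 2 vowels (nuvib → nuvibovi, siwed → siwedovi, goded → godedovi) add -ovi.
The other patterns: stems with 1 vowel repeat the first consonant+vowel as a prefix; stems with 3 vowels add be- … -us around the stem.
So gunif → gunifovi.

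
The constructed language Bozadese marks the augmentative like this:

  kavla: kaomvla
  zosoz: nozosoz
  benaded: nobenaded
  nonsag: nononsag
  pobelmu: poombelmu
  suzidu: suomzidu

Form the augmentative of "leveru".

leomveru

nonsag and kavla both have last vowel 'a' yet inflect differently (nononsag, kaomvla), so the last vowel is not what conditions the rule; whether the stem ends in a vowel or a consonant is.
"leveru" ends in a vowel. The stems ending in a vowel (pobelmu → poombelmu, suzidu → suomzidu, kavla → kaomvla) insert -om- after the first vowel.
So leveru → leomveru.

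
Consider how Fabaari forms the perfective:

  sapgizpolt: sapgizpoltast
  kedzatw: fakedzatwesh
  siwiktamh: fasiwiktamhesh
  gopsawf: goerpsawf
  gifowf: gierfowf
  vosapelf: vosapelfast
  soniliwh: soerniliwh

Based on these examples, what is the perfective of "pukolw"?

vosapelf and gopsawf both end in -f yet inflect differently (vosapelfast, goerpsawf), so the final letter is not what conditions the rule; the second-to-last letter is.
"pukolw" has second-to-last letter 'l'. The stems whose second-to-last letter is 'l' (sapgizpolt → sapgizpoltast, vosapelf → vosapelfast) add -ast.
So pukolw → pukolwast.

pukolwast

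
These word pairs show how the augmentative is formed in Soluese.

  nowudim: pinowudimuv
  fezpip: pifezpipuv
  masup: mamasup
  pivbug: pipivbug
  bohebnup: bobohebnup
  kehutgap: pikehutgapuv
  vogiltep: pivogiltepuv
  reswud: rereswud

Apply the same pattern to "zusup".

"zusup" has last vowel 'u'. The stems whose last vowel is 'u' (pivbug → pipivbug, bohebnup → bobohebnup, reswud → rereswud) repeat the first consonant+vowel as a prefix.
The other pattern: stems whose last vowel is 'a', 'e' or 'i' add pi- … -uv around the stem.
So zusup → zuzusup.

zuzusup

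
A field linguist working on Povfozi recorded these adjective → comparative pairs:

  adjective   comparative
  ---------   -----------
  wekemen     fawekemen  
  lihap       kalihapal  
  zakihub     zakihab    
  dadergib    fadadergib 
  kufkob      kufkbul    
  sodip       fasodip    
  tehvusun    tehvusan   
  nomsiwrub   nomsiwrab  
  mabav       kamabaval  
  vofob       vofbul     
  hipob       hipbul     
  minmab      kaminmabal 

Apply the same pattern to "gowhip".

"gowhip" has last vowel 'i'. The stems whose last vowel is 'i' (dadergib → fadadergib, sodip → fasodip) add the prefix fa-.
So gowhip → fagowhip.

fagowhip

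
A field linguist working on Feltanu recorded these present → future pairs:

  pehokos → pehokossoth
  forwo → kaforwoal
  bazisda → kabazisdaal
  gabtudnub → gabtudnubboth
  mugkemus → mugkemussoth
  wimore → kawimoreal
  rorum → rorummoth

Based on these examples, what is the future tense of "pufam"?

pehokos and forwo both have last vowel 'o' yet inflect differently (pehokossoth, kaforwoal), so the last vowel is not what conditions the rule; whether the stem ends in a vowel or a consonant is.
"pufam" ends in a consonant. The stems ending in a consonant (mugkemus → mugkemussoth, rorum → rorummoth, pehokos → pehokossoth) double the final consonant and add -oth.
So pufam → pufammoth.

pufammoth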